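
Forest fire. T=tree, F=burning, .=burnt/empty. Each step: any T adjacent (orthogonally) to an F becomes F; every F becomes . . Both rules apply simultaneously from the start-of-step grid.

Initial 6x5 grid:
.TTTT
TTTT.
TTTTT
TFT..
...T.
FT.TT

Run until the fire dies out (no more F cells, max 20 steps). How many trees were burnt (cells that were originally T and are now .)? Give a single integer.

Step 1: +4 fires, +2 burnt (F count now 4)
Step 2: +3 fires, +4 burnt (F count now 3)
Step 3: +4 fires, +3 burnt (F count now 4)
Step 4: +3 fires, +4 burnt (F count now 3)
Step 5: +1 fires, +3 burnt (F count now 1)
Step 6: +1 fires, +1 burnt (F count now 1)
Step 7: +0 fires, +1 burnt (F count now 0)
Fire out after step 7
Initially T: 19, now '.': 27
Total burnt (originally-T cells now '.'): 16

Answer: 16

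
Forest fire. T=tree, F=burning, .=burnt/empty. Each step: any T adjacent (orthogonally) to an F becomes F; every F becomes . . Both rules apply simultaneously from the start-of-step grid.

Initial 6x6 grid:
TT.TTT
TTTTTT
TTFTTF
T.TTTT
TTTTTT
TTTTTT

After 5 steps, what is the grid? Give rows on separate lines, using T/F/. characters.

Step 1: 7 trees catch fire, 2 burn out
  TT.TTT
  TTFTTF
  TF.FF.
  T.FTTF
  TTTTTT
  TTTTTT
Step 2: 9 trees catch fire, 7 burn out
  TT.TTF
  TF.FF.
  F.....
  T..FF.
  TTFTTF
  TTTTTT
Step 3: 10 trees catch fire, 9 burn out
  TF.FF.
  F.....
  ......
  F.....
  TF.FF.
  TTFTTF
Step 4: 5 trees catch fire, 10 burn out
  F.....
  ......
  ......
  ......
  F.....
  TF.FF.
Step 5: 1 trees catch fire, 5 burn out
  ......
  ......
  ......
  ......
  ......
  F.....

......
......
......
......
......
F.....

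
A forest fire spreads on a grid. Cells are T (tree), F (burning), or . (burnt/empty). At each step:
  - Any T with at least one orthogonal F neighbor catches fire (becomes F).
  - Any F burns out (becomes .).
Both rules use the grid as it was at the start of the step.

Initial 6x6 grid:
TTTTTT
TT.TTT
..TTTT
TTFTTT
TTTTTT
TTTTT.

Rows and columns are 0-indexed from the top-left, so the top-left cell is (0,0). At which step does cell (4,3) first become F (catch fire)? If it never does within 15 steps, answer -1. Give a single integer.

Step 1: cell (4,3)='T' (+4 fires, +1 burnt)
Step 2: cell (4,3)='F' (+6 fires, +4 burnt)
  -> target ignites at step 2
Step 3: cell (4,3)='.' (+7 fires, +6 burnt)
Step 4: cell (4,3)='.' (+6 fires, +7 burnt)
Step 5: cell (4,3)='.' (+3 fires, +6 burnt)
Step 6: cell (4,3)='.' (+2 fires, +3 burnt)
Step 7: cell (4,3)='.' (+2 fires, +2 burnt)
Step 8: cell (4,3)='.' (+1 fires, +2 burnt)
Step 9: cell (4,3)='.' (+0 fires, +1 burnt)
  fire out at step 9

2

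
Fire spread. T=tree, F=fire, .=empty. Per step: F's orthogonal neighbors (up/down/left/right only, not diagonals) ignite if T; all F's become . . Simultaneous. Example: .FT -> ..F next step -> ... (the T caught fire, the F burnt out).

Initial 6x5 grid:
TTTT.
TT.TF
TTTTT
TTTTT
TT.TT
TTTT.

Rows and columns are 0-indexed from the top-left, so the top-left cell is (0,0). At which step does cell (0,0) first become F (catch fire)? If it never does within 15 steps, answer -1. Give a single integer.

Step 1: cell (0,0)='T' (+2 fires, +1 burnt)
Step 2: cell (0,0)='T' (+3 fires, +2 burnt)
Step 3: cell (0,0)='T' (+4 fires, +3 burnt)
Step 4: cell (0,0)='T' (+4 fires, +4 burnt)
Step 5: cell (0,0)='F' (+5 fires, +4 burnt)
  -> target ignites at step 5
Step 6: cell (0,0)='.' (+4 fires, +5 burnt)
Step 7: cell (0,0)='.' (+2 fires, +4 burnt)
Step 8: cell (0,0)='.' (+1 fires, +2 burnt)
Step 9: cell (0,0)='.' (+0 fires, +1 burnt)
  fire out at step 9

5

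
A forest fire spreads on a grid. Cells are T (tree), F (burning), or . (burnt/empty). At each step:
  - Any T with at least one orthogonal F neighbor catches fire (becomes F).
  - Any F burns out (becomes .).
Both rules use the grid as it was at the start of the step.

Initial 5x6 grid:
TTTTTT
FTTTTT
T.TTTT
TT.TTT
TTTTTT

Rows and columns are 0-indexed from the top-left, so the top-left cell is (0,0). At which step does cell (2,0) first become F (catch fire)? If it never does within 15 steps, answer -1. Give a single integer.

Step 1: cell (2,0)='F' (+3 fires, +1 burnt)
  -> target ignites at step 1
Step 2: cell (2,0)='.' (+3 fires, +3 burnt)
Step 3: cell (2,0)='.' (+5 fires, +3 burnt)
Step 4: cell (2,0)='.' (+4 fires, +5 burnt)
Step 5: cell (2,0)='.' (+5 fires, +4 burnt)
Step 6: cell (2,0)='.' (+4 fires, +5 burnt)
Step 7: cell (2,0)='.' (+2 fires, +4 burnt)
Step 8: cell (2,0)='.' (+1 fires, +2 burnt)
Step 9: cell (2,0)='.' (+0 fires, +1 burnt)
  fire out at step 9

1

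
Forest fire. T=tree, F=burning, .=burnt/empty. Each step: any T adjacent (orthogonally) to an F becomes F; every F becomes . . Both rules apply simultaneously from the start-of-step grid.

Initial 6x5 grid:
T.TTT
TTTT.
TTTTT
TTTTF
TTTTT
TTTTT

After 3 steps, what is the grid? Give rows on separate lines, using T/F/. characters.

Step 1: 3 trees catch fire, 1 burn out
  T.TTT
  TTTT.
  TTTTF
  TTTF.
  TTTTF
  TTTTT
Step 2: 4 trees catch fire, 3 burn out
  T.TTT
  TTTT.
  TTTF.
  TTF..
  TTTF.
  TTTTF
Step 3: 5 trees catch fire, 4 burn out
  T.TTT
  TTTF.
  TTF..
  TF...
  TTF..
  TTTF.

T.TTT
TTTF.
TTF..
TF...
TTF..
TTTF.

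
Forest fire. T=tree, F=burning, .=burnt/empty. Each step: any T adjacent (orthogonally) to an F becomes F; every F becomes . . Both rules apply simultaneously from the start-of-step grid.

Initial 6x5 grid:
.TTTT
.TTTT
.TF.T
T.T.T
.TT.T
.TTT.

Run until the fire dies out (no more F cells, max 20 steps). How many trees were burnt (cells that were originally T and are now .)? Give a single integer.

Step 1: +3 fires, +1 burnt (F count now 3)
Step 2: +4 fires, +3 burnt (F count now 4)
Step 3: +5 fires, +4 burnt (F count now 5)
Step 4: +4 fires, +5 burnt (F count now 4)
Step 5: +1 fires, +4 burnt (F count now 1)
Step 6: +1 fires, +1 burnt (F count now 1)
Step 7: +0 fires, +1 burnt (F count now 0)
Fire out after step 7
Initially T: 19, now '.': 29
Total burnt (originally-T cells now '.'): 18

Answer: 18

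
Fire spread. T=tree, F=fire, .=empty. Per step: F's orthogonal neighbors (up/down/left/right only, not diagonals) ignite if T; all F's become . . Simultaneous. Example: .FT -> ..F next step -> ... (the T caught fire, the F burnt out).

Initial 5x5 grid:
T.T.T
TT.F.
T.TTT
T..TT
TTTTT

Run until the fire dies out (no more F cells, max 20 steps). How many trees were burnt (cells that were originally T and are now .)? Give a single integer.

Step 1: +1 fires, +1 burnt (F count now 1)
Step 2: +3 fires, +1 burnt (F count now 3)
Step 3: +2 fires, +3 burnt (F count now 2)
Step 4: +2 fires, +2 burnt (F count now 2)
Step 5: +1 fires, +2 burnt (F count now 1)
Step 6: +1 fires, +1 burnt (F count now 1)
Step 7: +1 fires, +1 burnt (F count now 1)
Step 8: +1 fires, +1 burnt (F count now 1)
Step 9: +1 fires, +1 burnt (F count now 1)
Step 10: +2 fires, +1 burnt (F count now 2)
Step 11: +0 fires, +2 burnt (F count now 0)
Fire out after step 11
Initially T: 17, now '.': 23
Total burnt (originally-T cells now '.'): 15

Answer: 15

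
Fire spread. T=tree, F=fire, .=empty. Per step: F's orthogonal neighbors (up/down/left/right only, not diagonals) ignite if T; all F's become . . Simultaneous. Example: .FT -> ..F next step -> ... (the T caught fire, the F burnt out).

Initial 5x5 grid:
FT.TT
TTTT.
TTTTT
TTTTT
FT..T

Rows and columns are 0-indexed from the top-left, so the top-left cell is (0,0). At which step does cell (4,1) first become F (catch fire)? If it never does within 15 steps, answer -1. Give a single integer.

Step 1: cell (4,1)='F' (+4 fires, +2 burnt)
  -> target ignites at step 1
Step 2: cell (4,1)='.' (+3 fires, +4 burnt)
Step 3: cell (4,1)='.' (+3 fires, +3 burnt)
Step 4: cell (4,1)='.' (+3 fires, +3 burnt)
Step 5: cell (4,1)='.' (+3 fires, +3 burnt)
Step 6: cell (4,1)='.' (+3 fires, +3 burnt)
Step 7: cell (4,1)='.' (+0 fires, +3 burnt)
  fire out at step 7

1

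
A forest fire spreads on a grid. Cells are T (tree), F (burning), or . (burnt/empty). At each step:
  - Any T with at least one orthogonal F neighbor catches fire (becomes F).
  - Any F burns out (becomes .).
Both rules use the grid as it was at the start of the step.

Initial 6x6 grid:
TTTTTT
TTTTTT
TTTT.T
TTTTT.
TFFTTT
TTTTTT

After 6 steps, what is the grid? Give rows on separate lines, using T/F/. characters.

Step 1: 6 trees catch fire, 2 burn out
  TTTTTT
  TTTTTT
  TTTT.T
  TFFTT.
  F..FTT
  TFFTTT
Step 2: 7 trees catch fire, 6 burn out
  TTTTTT
  TTTTTT
  TFFT.T
  F..FT.
  ....FT
  F..FTT
Step 3: 7 trees catch fire, 7 burn out
  TTTTTT
  TFFTTT
  F..F.T
  ....F.
  .....F
  ....FT
Step 4: 5 trees catch fire, 7 burn out
  TFFTTT
  F..FTT
  .....T
  ......
  ......
  .....F
Step 5: 3 trees catch fire, 5 burn out
  F..FTT
  ....FT
  .....T
  ......
  ......
  ......
Step 6: 2 trees catch fire, 3 burn out
  ....FT
  .....F
  .....T
  ......
  ......
  ......

....FT
.....F
.....T
......
......
......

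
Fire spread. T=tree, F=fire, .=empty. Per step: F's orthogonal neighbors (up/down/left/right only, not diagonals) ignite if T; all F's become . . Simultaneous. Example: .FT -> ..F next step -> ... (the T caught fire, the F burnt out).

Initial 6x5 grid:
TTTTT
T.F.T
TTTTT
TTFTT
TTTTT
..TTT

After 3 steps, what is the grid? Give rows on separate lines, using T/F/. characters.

Step 1: 5 trees catch fire, 2 burn out
  TTFTT
  T...T
  TTFTT
  TF.FT
  TTFTT
  ..TTT
Step 2: 9 trees catch fire, 5 burn out
  TF.FT
  T...T
  TF.FT
  F...F
  TF.FT
  ..FTT
Step 3: 7 trees catch fire, 9 burn out
  F...F
  T...T
  F...F
  .....
  F...F
  ...FT

F...F
T...T
F...F
.....
F...F
...FT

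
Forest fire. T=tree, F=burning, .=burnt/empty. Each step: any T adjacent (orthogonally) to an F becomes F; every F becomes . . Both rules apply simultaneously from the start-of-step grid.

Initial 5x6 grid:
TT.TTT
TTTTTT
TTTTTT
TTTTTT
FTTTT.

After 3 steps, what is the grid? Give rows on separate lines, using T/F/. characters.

Step 1: 2 trees catch fire, 1 burn out
  TT.TTT
  TTTTTT
  TTTTTT
  FTTTTT
  .FTTT.
Step 2: 3 trees catch fire, 2 burn out
  TT.TTT
  TTTTTT
  FTTTTT
  .FTTTT
  ..FTT.
Step 3: 4 trees catch fire, 3 burn out
  TT.TTT
  FTTTTT
  .FTTTT
  ..FTTT
  ...FT.

TT.TTT
FTTTTT
.FTTTT
..FTTT
...FT.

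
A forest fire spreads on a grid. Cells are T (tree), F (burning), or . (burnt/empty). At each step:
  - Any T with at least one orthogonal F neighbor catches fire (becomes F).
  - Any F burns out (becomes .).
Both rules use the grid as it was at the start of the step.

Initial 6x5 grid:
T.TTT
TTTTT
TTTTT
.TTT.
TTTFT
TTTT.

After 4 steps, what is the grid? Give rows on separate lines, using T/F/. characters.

Step 1: 4 trees catch fire, 1 burn out
  T.TTT
  TTTTT
  TTTTT
  .TTF.
  TTF.F
  TTTF.
Step 2: 4 trees catch fire, 4 burn out
  T.TTT
  TTTTT
  TTTFT
  .TF..
  TF...
  TTF..
Step 3: 6 trees catch fire, 4 burn out
  T.TTT
  TTTFT
  TTF.F
  .F...
  F....
  TF...
Step 4: 5 trees catch fire, 6 burn out
  T.TFT
  TTF.F
  TF...
  .....
  .....
  F....

T.TFT
TTF.F
TF...
.....
.....
F....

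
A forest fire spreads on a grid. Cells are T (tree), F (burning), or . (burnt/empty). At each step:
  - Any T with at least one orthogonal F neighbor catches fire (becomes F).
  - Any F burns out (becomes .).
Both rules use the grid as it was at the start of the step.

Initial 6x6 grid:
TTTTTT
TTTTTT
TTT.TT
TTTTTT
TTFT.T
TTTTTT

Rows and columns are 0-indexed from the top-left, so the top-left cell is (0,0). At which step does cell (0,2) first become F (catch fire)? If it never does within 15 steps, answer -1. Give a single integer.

Step 1: cell (0,2)='T' (+4 fires, +1 burnt)
Step 2: cell (0,2)='T' (+6 fires, +4 burnt)
Step 3: cell (0,2)='T' (+6 fires, +6 burnt)
Step 4: cell (0,2)='F' (+7 fires, +6 burnt)
  -> target ignites at step 4
Step 5: cell (0,2)='.' (+6 fires, +7 burnt)
Step 6: cell (0,2)='.' (+3 fires, +6 burnt)
Step 7: cell (0,2)='.' (+1 fires, +3 burnt)
Step 8: cell (0,2)='.' (+0 fires, +1 burnt)
  fire out at step 8

4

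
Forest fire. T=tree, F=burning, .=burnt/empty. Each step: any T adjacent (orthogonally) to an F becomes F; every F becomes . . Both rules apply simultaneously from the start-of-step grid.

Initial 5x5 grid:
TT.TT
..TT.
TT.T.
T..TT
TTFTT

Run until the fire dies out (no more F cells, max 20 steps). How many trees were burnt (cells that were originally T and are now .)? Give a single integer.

Answer: 14

Derivation:
Step 1: +2 fires, +1 burnt (F count now 2)
Step 2: +3 fires, +2 burnt (F count now 3)
Step 3: +3 fires, +3 burnt (F count now 3)
Step 4: +2 fires, +3 burnt (F count now 2)
Step 5: +3 fires, +2 burnt (F count now 3)
Step 6: +1 fires, +3 burnt (F count now 1)
Step 7: +0 fires, +1 burnt (F count now 0)
Fire out after step 7
Initially T: 16, now '.': 23
Total burnt (originally-T cells now '.'): 14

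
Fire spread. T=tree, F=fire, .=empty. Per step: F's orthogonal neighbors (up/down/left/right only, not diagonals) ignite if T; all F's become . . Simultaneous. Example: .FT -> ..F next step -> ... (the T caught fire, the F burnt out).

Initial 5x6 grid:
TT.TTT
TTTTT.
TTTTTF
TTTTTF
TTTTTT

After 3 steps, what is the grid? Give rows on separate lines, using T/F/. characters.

Step 1: 3 trees catch fire, 2 burn out
  TT.TTT
  TTTTT.
  TTTTF.
  TTTTF.
  TTTTTF
Step 2: 4 trees catch fire, 3 burn out
  TT.TTT
  TTTTF.
  TTTF..
  TTTF..
  TTTTF.
Step 3: 5 trees catch fire, 4 burn out
  TT.TFT
  TTTF..
  TTF...
  TTF...
  TTTF..

TT.TFT
TTTF..
TTF...
TTF...
TTTF..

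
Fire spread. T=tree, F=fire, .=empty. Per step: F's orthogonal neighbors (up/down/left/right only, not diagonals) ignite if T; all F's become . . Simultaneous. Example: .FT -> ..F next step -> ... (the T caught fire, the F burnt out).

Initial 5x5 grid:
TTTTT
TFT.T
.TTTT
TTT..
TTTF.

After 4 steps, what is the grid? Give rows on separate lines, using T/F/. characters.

Step 1: 5 trees catch fire, 2 burn out
  TFTTT
  F.F.T
  .FTTT
  TTT..
  TTF..
Step 2: 6 trees catch fire, 5 burn out
  F.FTT
  ....T
  ..FTT
  TFF..
  TF...
Step 3: 4 trees catch fire, 6 burn out
  ...FT
  ....T
  ...FT
  F....
  F....
Step 4: 2 trees catch fire, 4 burn out
  ....F
  ....T
  ....F
  .....
  .....

....F
....T
....F
.....
.....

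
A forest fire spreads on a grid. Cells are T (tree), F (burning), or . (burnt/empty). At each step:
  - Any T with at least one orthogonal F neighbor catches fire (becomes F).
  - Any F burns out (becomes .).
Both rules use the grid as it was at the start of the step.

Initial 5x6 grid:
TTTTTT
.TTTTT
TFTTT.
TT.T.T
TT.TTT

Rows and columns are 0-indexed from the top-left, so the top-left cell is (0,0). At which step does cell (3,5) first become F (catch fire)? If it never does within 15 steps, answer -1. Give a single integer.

Step 1: cell (3,5)='T' (+4 fires, +1 burnt)
Step 2: cell (3,5)='T' (+5 fires, +4 burnt)
Step 3: cell (3,5)='T' (+6 fires, +5 burnt)
Step 4: cell (3,5)='T' (+3 fires, +6 burnt)
Step 5: cell (3,5)='T' (+3 fires, +3 burnt)
Step 6: cell (3,5)='T' (+2 fires, +3 burnt)
Step 7: cell (3,5)='F' (+1 fires, +2 burnt)
  -> target ignites at step 7
Step 8: cell (3,5)='.' (+0 fires, +1 burnt)
  fire out at step 8

7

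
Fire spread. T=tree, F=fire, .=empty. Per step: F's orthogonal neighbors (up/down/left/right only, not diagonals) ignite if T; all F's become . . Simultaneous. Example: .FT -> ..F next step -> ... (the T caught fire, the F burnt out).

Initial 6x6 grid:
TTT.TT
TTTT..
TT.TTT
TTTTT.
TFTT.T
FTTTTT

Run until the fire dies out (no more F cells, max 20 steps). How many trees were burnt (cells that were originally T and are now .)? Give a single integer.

Step 1: +4 fires, +2 burnt (F count now 4)
Step 2: +5 fires, +4 burnt (F count now 5)
Step 3: +4 fires, +5 burnt (F count now 4)
Step 4: +6 fires, +4 burnt (F count now 6)
Step 5: +5 fires, +6 burnt (F count now 5)
Step 6: +2 fires, +5 burnt (F count now 2)
Step 7: +0 fires, +2 burnt (F count now 0)
Fire out after step 7
Initially T: 28, now '.': 34
Total burnt (originally-T cells now '.'): 26

Answer: 26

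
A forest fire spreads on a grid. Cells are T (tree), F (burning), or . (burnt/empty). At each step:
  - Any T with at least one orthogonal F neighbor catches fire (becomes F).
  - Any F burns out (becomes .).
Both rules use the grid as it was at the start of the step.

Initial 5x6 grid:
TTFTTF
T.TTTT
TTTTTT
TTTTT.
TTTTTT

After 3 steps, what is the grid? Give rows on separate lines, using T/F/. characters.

Step 1: 5 trees catch fire, 2 burn out
  TF.FF.
  T.FTTF
  TTTTTT
  TTTTT.
  TTTTTT
Step 2: 5 trees catch fire, 5 burn out
  F.....
  T..FF.
  TTFTTF
  TTTTT.
  TTTTTT
Step 3: 5 trees catch fire, 5 burn out
  ......
  F.....
  TF.FF.
  TTFTT.
  TTTTTT

......
F.....
TF.FF.
TTFTT.
TTTTTT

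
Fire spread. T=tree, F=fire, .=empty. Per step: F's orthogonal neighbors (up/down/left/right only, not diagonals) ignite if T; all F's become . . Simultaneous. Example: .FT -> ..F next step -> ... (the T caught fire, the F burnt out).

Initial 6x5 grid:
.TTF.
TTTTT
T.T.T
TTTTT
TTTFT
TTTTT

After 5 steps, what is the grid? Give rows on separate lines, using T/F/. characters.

Step 1: 6 trees catch fire, 2 burn out
  .TF..
  TTTFT
  T.T.T
  TTTFT
  TTF.F
  TTTFT
Step 2: 8 trees catch fire, 6 burn out
  .F...
  TTF.F
  T.T.T
  TTF.F
  TF...
  TTF.F
Step 3: 6 trees catch fire, 8 burn out
  .....
  TF...
  T.F.F
  TF...
  F....
  TF...
Step 4: 3 trees catch fire, 6 burn out
  .....
  F....
  T....
  F....
  .....
  F....
Step 5: 1 trees catch fire, 3 burn out
  .....
  .....
  F....
  .....
  .....
  .....

.....
.....
F....
.....
.....
.....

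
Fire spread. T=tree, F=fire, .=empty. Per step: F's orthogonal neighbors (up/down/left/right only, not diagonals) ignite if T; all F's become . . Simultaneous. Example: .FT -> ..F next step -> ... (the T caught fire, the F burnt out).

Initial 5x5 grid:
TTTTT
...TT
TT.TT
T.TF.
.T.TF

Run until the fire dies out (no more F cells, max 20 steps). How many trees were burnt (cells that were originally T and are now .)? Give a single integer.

Answer: 11

Derivation:
Step 1: +3 fires, +2 burnt (F count now 3)
Step 2: +2 fires, +3 burnt (F count now 2)
Step 3: +2 fires, +2 burnt (F count now 2)
Step 4: +2 fires, +2 burnt (F count now 2)
Step 5: +1 fires, +2 burnt (F count now 1)
Step 6: +1 fires, +1 burnt (F count now 1)
Step 7: +0 fires, +1 burnt (F count now 0)
Fire out after step 7
Initially T: 15, now '.': 21
Total burnt (originally-T cells now '.'): 11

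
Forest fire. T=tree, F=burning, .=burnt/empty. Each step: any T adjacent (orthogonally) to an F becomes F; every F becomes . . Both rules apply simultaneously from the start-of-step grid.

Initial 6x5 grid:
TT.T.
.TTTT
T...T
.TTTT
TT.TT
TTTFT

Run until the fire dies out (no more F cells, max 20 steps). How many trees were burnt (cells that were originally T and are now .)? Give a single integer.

Step 1: +3 fires, +1 burnt (F count now 3)
Step 2: +3 fires, +3 burnt (F count now 3)
Step 3: +4 fires, +3 burnt (F count now 4)
Step 4: +3 fires, +4 burnt (F count now 3)
Step 5: +1 fires, +3 burnt (F count now 1)
Step 6: +1 fires, +1 burnt (F count now 1)
Step 7: +2 fires, +1 burnt (F count now 2)
Step 8: +1 fires, +2 burnt (F count now 1)
Step 9: +1 fires, +1 burnt (F count now 1)
Step 10: +1 fires, +1 burnt (F count now 1)
Step 11: +0 fires, +1 burnt (F count now 0)
Fire out after step 11
Initially T: 21, now '.': 29
Total burnt (originally-T cells now '.'): 20

Answer: 20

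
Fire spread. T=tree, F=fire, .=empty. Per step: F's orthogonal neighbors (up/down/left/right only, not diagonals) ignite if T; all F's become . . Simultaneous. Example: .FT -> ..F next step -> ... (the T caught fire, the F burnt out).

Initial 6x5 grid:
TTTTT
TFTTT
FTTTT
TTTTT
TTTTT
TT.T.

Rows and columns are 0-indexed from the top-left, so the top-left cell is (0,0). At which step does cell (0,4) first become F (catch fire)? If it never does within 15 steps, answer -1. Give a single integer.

Step 1: cell (0,4)='T' (+5 fires, +2 burnt)
Step 2: cell (0,4)='T' (+6 fires, +5 burnt)
Step 3: cell (0,4)='T' (+6 fires, +6 burnt)
Step 4: cell (0,4)='F' (+5 fires, +6 burnt)
  -> target ignites at step 4
Step 5: cell (0,4)='.' (+2 fires, +5 burnt)
Step 6: cell (0,4)='.' (+2 fires, +2 burnt)
Step 7: cell (0,4)='.' (+0 fires, +2 burnt)
  fire out at step 7

4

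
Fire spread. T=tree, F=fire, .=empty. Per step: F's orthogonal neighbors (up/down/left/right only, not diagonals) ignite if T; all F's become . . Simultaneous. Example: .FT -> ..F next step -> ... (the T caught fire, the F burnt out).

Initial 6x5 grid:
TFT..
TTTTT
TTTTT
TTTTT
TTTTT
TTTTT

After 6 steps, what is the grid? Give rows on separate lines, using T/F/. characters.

Step 1: 3 trees catch fire, 1 burn out
  F.F..
  TFTTT
  TTTTT
  TTTTT
  TTTTT
  TTTTT
Step 2: 3 trees catch fire, 3 burn out
  .....
  F.FTT
  TFTTT
  TTTTT
  TTTTT
  TTTTT
Step 3: 4 trees catch fire, 3 burn out
  .....
  ...FT
  F.FTT
  TFTTT
  TTTTT
  TTTTT
Step 4: 5 trees catch fire, 4 burn out
  .....
  ....F
  ...FT
  F.FTT
  TFTTT
  TTTTT
Step 5: 5 trees catch fire, 5 burn out
  .....
  .....
  ....F
  ...FT
  F.FTT
  TFTTT
Step 6: 4 trees catch fire, 5 burn out
  .....
  .....
  .....
  ....F
  ...FT
  F.FTT

.....
.....
.....
....F
...FT
F.FTT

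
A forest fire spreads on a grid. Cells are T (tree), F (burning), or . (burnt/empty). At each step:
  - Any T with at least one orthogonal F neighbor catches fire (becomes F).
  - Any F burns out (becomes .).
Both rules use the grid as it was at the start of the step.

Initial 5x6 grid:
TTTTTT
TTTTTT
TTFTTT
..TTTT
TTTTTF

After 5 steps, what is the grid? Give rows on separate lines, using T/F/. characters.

Step 1: 6 trees catch fire, 2 burn out
  TTTTTT
  TTFTTT
  TF.FTT
  ..FTTF
  TTTTF.
Step 2: 10 trees catch fire, 6 burn out
  TTFTTT
  TF.FTT
  F...FF
  ...FF.
  TTFF..
Step 3: 6 trees catch fire, 10 burn out
  TF.FTT
  F...FF
  ......
  ......
  TF....
Step 4: 4 trees catch fire, 6 burn out
  F...FF
  ......
  ......
  ......
  F.....
Step 5: 0 trees catch fire, 4 burn out
  ......
  ......
  ......
  ......
  ......

......
......
......
......
......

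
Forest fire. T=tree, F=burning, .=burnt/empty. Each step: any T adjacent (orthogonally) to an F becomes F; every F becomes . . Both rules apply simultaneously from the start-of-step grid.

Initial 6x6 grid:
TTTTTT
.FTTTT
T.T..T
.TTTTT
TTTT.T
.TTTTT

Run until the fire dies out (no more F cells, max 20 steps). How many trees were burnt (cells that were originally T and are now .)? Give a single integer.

Step 1: +2 fires, +1 burnt (F count now 2)
Step 2: +4 fires, +2 burnt (F count now 4)
Step 3: +3 fires, +4 burnt (F count now 3)
Step 4: +5 fires, +3 burnt (F count now 5)
Step 5: +6 fires, +5 burnt (F count now 6)
Step 6: +4 fires, +6 burnt (F count now 4)
Step 7: +2 fires, +4 burnt (F count now 2)
Step 8: +1 fires, +2 burnt (F count now 1)
Step 9: +0 fires, +1 burnt (F count now 0)
Fire out after step 9
Initially T: 28, now '.': 35
Total burnt (originally-T cells now '.'): 27

Answer: 27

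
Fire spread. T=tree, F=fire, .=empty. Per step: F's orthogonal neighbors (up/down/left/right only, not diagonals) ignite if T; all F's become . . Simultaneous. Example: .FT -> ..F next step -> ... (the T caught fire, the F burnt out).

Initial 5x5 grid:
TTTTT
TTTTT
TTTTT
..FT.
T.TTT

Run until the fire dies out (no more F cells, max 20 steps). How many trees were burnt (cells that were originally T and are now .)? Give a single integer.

Step 1: +3 fires, +1 burnt (F count now 3)
Step 2: +4 fires, +3 burnt (F count now 4)
Step 3: +6 fires, +4 burnt (F count now 6)
Step 4: +4 fires, +6 burnt (F count now 4)
Step 5: +2 fires, +4 burnt (F count now 2)
Step 6: +0 fires, +2 burnt (F count now 0)
Fire out after step 6
Initially T: 20, now '.': 24
Total burnt (originally-T cells now '.'): 19

Answer: 19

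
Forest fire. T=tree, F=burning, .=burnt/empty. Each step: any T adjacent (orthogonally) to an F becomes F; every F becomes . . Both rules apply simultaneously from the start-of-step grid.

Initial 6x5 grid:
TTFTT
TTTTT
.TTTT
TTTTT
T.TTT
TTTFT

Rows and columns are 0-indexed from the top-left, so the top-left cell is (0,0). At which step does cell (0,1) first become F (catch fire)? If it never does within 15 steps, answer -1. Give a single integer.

Step 1: cell (0,1)='F' (+6 fires, +2 burnt)
  -> target ignites at step 1
Step 2: cell (0,1)='.' (+9 fires, +6 burnt)
Step 3: cell (0,1)='.' (+7 fires, +9 burnt)
Step 4: cell (0,1)='.' (+3 fires, +7 burnt)
Step 5: cell (0,1)='.' (+1 fires, +3 burnt)
Step 6: cell (0,1)='.' (+0 fires, +1 burnt)
  fire out at step 6

1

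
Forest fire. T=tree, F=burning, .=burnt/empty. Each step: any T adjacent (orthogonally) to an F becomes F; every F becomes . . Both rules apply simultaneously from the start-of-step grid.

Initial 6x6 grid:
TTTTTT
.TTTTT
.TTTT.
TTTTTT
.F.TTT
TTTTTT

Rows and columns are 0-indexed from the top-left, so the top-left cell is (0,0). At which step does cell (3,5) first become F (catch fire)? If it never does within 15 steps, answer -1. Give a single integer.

Step 1: cell (3,5)='T' (+2 fires, +1 burnt)
Step 2: cell (3,5)='T' (+5 fires, +2 burnt)
Step 3: cell (3,5)='T' (+4 fires, +5 burnt)
Step 4: cell (3,5)='T' (+6 fires, +4 burnt)
Step 5: cell (3,5)='F' (+7 fires, +6 burnt)
  -> target ignites at step 5
Step 6: cell (3,5)='.' (+3 fires, +7 burnt)
Step 7: cell (3,5)='.' (+2 fires, +3 burnt)
Step 8: cell (3,5)='.' (+1 fires, +2 burnt)
Step 9: cell (3,5)='.' (+0 fires, +1 burnt)
  fire out at step 9

5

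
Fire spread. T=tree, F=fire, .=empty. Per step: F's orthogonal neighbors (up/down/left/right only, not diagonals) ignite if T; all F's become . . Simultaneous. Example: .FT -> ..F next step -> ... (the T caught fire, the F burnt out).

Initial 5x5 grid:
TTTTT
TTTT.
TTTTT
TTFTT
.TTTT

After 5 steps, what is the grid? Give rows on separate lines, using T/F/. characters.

Step 1: 4 trees catch fire, 1 burn out
  TTTTT
  TTTT.
  TTFTT
  TF.FT
  .TFTT
Step 2: 7 trees catch fire, 4 burn out
  TTTTT
  TTFT.
  TF.FT
  F...F
  .F.FT
Step 3: 6 trees catch fire, 7 burn out
  TTFTT
  TF.F.
  F...F
  .....
  ....F
Step 4: 3 trees catch fire, 6 burn out
  TF.FT
  F....
  .....
  .....
  .....
Step 5: 2 trees catch fire, 3 burn out
  F...F
  .....
  .....
  .....
  .....

F...F
.....
.....
.....
.....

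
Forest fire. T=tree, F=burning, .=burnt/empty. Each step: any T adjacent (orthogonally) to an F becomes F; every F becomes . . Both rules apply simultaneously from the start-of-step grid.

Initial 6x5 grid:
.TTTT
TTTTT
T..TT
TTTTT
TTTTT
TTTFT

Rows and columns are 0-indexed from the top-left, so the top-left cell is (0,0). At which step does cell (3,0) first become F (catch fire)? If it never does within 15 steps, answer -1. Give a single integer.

Step 1: cell (3,0)='T' (+3 fires, +1 burnt)
Step 2: cell (3,0)='T' (+4 fires, +3 burnt)
Step 3: cell (3,0)='T' (+5 fires, +4 burnt)
Step 4: cell (3,0)='T' (+4 fires, +5 burnt)
Step 5: cell (3,0)='F' (+4 fires, +4 burnt)
  -> target ignites at step 5
Step 6: cell (3,0)='.' (+4 fires, +4 burnt)
Step 7: cell (3,0)='.' (+2 fires, +4 burnt)
Step 8: cell (3,0)='.' (+0 fires, +2 burnt)
  fire out at step 8

5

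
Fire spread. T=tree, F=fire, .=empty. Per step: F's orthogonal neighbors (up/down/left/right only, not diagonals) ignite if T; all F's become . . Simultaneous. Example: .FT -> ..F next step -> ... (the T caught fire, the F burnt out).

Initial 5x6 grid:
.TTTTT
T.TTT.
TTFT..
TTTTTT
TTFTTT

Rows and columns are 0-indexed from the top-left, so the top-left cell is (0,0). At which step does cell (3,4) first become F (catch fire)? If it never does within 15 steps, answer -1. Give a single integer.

Step 1: cell (3,4)='T' (+6 fires, +2 burnt)
Step 2: cell (3,4)='T' (+7 fires, +6 burnt)
Step 3: cell (3,4)='F' (+7 fires, +7 burnt)
  -> target ignites at step 3
Step 4: cell (3,4)='.' (+2 fires, +7 burnt)
Step 5: cell (3,4)='.' (+1 fires, +2 burnt)
Step 6: cell (3,4)='.' (+0 fires, +1 burnt)
  fire out at step 6

3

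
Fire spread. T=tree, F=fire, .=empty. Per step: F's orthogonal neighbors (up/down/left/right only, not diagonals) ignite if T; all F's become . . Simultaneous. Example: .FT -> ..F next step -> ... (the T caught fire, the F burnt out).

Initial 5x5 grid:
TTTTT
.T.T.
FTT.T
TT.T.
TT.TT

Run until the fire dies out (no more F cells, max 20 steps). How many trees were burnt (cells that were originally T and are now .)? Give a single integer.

Answer: 13

Derivation:
Step 1: +2 fires, +1 burnt (F count now 2)
Step 2: +4 fires, +2 burnt (F count now 4)
Step 3: +2 fires, +4 burnt (F count now 2)
Step 4: +2 fires, +2 burnt (F count now 2)
Step 5: +1 fires, +2 burnt (F count now 1)
Step 6: +2 fires, +1 burnt (F count now 2)
Step 7: +0 fires, +2 burnt (F count now 0)
Fire out after step 7
Initially T: 17, now '.': 21
Total burnt (originally-T cells now '.'): 13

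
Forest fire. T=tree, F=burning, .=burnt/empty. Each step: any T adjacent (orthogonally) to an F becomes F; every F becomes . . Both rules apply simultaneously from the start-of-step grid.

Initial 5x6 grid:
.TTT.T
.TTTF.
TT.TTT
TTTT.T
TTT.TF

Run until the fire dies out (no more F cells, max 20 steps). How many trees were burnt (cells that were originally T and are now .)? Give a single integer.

Step 1: +4 fires, +2 burnt (F count now 4)
Step 2: +4 fires, +4 burnt (F count now 4)
Step 3: +3 fires, +4 burnt (F count now 3)
Step 4: +3 fires, +3 burnt (F count now 3)
Step 5: +3 fires, +3 burnt (F count now 3)
Step 6: +2 fires, +3 burnt (F count now 2)
Step 7: +1 fires, +2 burnt (F count now 1)
Step 8: +0 fires, +1 burnt (F count now 0)
Fire out after step 8
Initially T: 21, now '.': 29
Total burnt (originally-T cells now '.'): 20

Answer: 20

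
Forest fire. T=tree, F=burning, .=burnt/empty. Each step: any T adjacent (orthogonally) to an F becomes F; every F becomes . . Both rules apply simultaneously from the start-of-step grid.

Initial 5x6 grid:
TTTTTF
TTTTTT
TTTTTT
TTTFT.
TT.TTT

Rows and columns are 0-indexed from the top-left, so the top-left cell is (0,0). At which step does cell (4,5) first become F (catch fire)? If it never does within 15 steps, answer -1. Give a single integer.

Step 1: cell (4,5)='T' (+6 fires, +2 burnt)
Step 2: cell (4,5)='T' (+8 fires, +6 burnt)
Step 3: cell (4,5)='F' (+6 fires, +8 burnt)
  -> target ignites at step 3
Step 4: cell (4,5)='.' (+4 fires, +6 burnt)
Step 5: cell (4,5)='.' (+2 fires, +4 burnt)
Step 6: cell (4,5)='.' (+0 fires, +2 burnt)
  fire out at step 6

3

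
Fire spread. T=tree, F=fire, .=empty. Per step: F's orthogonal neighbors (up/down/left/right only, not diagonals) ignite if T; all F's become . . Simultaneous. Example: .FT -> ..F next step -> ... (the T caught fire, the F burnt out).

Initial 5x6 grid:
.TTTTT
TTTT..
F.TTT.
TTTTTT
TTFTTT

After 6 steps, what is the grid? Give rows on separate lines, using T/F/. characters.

Step 1: 5 trees catch fire, 2 burn out
  .TTTTT
  FTTT..
  ..TTT.
  FTFTTT
  TF.FTT
Step 2: 6 trees catch fire, 5 burn out
  .TTTTT
  .FTT..
  ..FTT.
  .F.FTT
  F...FT
Step 3: 5 trees catch fire, 6 burn out
  .FTTTT
  ..FT..
  ...FT.
  ....FT
  .....F
Step 4: 4 trees catch fire, 5 burn out
  ..FTTT
  ...F..
  ....F.
  .....F
  ......
Step 5: 1 trees catch fire, 4 burn out
  ...FTT
  ......
  ......
  ......
  ......
Step 6: 1 trees catch fire, 1 burn out
  ....FT
  ......
  ......
  ......
  ......

....FT
......
......
......
......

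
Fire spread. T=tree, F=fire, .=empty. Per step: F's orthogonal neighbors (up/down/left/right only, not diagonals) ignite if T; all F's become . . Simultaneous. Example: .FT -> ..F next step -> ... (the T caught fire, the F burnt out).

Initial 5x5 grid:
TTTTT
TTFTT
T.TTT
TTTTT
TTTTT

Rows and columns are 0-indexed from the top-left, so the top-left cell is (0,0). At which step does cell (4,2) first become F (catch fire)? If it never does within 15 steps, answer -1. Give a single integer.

Step 1: cell (4,2)='T' (+4 fires, +1 burnt)
Step 2: cell (4,2)='T' (+6 fires, +4 burnt)
Step 3: cell (4,2)='F' (+7 fires, +6 burnt)
  -> target ignites at step 3
Step 4: cell (4,2)='.' (+4 fires, +7 burnt)
Step 5: cell (4,2)='.' (+2 fires, +4 burnt)
Step 6: cell (4,2)='.' (+0 fires, +2 burnt)
  fire out at step 6

3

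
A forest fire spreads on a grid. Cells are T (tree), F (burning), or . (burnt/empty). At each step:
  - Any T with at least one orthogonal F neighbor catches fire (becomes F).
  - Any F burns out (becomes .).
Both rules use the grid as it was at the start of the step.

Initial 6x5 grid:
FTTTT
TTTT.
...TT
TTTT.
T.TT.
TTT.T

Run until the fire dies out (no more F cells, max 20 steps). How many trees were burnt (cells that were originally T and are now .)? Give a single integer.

Answer: 20

Derivation:
Step 1: +2 fires, +1 burnt (F count now 2)
Step 2: +2 fires, +2 burnt (F count now 2)
Step 3: +2 fires, +2 burnt (F count now 2)
Step 4: +2 fires, +2 burnt (F count now 2)
Step 5: +1 fires, +2 burnt (F count now 1)
Step 6: +2 fires, +1 burnt (F count now 2)
Step 7: +2 fires, +2 burnt (F count now 2)
Step 8: +2 fires, +2 burnt (F count now 2)
Step 9: +2 fires, +2 burnt (F count now 2)
Step 10: +2 fires, +2 burnt (F count now 2)
Step 11: +1 fires, +2 burnt (F count now 1)
Step 12: +0 fires, +1 burnt (F count now 0)
Fire out after step 12
Initially T: 21, now '.': 29
Total burnt (originally-T cells now '.'): 20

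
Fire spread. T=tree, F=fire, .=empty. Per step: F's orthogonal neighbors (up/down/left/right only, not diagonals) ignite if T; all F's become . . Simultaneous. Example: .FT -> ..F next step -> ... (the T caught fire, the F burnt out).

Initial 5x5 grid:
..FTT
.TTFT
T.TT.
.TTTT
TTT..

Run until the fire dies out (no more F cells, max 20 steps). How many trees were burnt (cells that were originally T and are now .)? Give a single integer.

Answer: 14

Derivation:
Step 1: +4 fires, +2 burnt (F count now 4)
Step 2: +4 fires, +4 burnt (F count now 4)
Step 3: +2 fires, +4 burnt (F count now 2)
Step 4: +2 fires, +2 burnt (F count now 2)
Step 5: +1 fires, +2 burnt (F count now 1)
Step 6: +1 fires, +1 burnt (F count now 1)
Step 7: +0 fires, +1 burnt (F count now 0)
Fire out after step 7
Initially T: 15, now '.': 24
Total burnt (originally-T cells now '.'): 14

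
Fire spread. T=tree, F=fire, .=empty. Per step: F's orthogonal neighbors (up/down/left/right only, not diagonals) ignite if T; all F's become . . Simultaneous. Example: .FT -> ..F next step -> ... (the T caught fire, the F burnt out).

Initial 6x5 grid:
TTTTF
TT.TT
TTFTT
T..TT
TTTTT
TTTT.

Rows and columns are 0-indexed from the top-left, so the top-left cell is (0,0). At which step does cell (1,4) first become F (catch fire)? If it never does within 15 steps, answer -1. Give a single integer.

Step 1: cell (1,4)='F' (+4 fires, +2 burnt)
  -> target ignites at step 1
Step 2: cell (1,4)='.' (+6 fires, +4 burnt)
Step 3: cell (1,4)='.' (+5 fires, +6 burnt)
Step 4: cell (1,4)='.' (+5 fires, +5 burnt)
Step 5: cell (1,4)='.' (+3 fires, +5 burnt)
Step 6: cell (1,4)='.' (+1 fires, +3 burnt)
Step 7: cell (1,4)='.' (+0 fires, +1 burnt)
  fire out at step 7

1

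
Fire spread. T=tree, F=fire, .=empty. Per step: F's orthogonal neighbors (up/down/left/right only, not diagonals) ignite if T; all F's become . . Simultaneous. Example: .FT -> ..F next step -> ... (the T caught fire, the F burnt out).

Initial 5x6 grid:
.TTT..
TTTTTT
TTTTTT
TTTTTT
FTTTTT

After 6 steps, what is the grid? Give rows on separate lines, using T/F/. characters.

Step 1: 2 trees catch fire, 1 burn out
  .TTT..
  TTTTTT
  TTTTTT
  FTTTTT
  .FTTTT
Step 2: 3 trees catch fire, 2 burn out
  .TTT..
  TTTTTT
  FTTTTT
  .FTTTT
  ..FTTT
Step 3: 4 trees catch fire, 3 burn out
  .TTT..
  FTTTTT
  .FTTTT
  ..FTTT
  ...FTT
Step 4: 4 trees catch fire, 4 burn out
  .TTT..
  .FTTTT
  ..FTTT
  ...FTT
  ....FT
Step 5: 5 trees catch fire, 4 burn out
  .FTT..
  ..FTTT
  ...FTT
  ....FT
  .....F
Step 6: 4 trees catch fire, 5 burn out
  ..FT..
  ...FTT
  ....FT
  .....F
  ......

..FT..
...FTT
....FT
.....F
......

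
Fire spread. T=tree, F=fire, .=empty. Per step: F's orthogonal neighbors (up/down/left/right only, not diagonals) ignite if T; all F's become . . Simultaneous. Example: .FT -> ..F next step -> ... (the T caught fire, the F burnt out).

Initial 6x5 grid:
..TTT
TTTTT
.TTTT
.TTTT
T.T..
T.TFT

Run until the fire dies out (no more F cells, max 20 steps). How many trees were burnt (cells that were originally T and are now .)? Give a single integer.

Answer: 19

Derivation:
Step 1: +2 fires, +1 burnt (F count now 2)
Step 2: +1 fires, +2 burnt (F count now 1)
Step 3: +1 fires, +1 burnt (F count now 1)
Step 4: +3 fires, +1 burnt (F count now 3)
Step 5: +4 fires, +3 burnt (F count now 4)
Step 6: +4 fires, +4 burnt (F count now 4)
Step 7: +3 fires, +4 burnt (F count now 3)
Step 8: +1 fires, +3 burnt (F count now 1)
Step 9: +0 fires, +1 burnt (F count now 0)
Fire out after step 9
Initially T: 21, now '.': 28
Total burnt (originally-T cells now '.'): 19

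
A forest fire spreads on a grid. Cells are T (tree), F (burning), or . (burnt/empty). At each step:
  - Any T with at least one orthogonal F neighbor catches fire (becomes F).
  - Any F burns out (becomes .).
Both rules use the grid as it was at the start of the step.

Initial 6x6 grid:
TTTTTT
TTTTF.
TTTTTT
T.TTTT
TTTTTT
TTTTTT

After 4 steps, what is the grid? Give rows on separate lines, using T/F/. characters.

Step 1: 3 trees catch fire, 1 burn out
  TTTTFT
  TTTF..
  TTTTFT
  T.TTTT
  TTTTTT
  TTTTTT
Step 2: 6 trees catch fire, 3 burn out
  TTTF.F
  TTF...
  TTTF.F
  T.TTFT
  TTTTTT
  TTTTTT
Step 3: 6 trees catch fire, 6 burn out
  TTF...
  TF....
  TTF...
  T.TF.F
  TTTTFT
  TTTTTT
Step 4: 7 trees catch fire, 6 burn out
  TF....
  F.....
  TF....
  T.F...
  TTTF.F
  TTTTFT

TF....
F.....
TF....
T.F...
TTTF.F
TTTTFT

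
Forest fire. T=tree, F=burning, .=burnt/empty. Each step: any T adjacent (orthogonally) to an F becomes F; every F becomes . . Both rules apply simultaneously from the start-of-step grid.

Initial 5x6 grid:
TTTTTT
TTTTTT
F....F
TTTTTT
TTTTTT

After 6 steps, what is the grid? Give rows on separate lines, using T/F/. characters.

Step 1: 4 trees catch fire, 2 burn out
  TTTTTT
  FTTTTF
  ......
  FTTTTF
  TTTTTT
Step 2: 8 trees catch fire, 4 burn out
  FTTTTF
  .FTTF.
  ......
  .FTTF.
  FTTTTF
Step 3: 8 trees catch fire, 8 burn out
  .FTTF.
  ..FF..
  ......
  ..FF..
  .FTTF.
Step 4: 4 trees catch fire, 8 burn out
  ..FF..
  ......
  ......
  ......
  ..FF..
Step 5: 0 trees catch fire, 4 burn out
  ......
  ......
  ......
  ......
  ......
Step 6: 0 trees catch fire, 0 burn out
  ......
  ......
  ......
  ......
  ......

......
......
......
......
......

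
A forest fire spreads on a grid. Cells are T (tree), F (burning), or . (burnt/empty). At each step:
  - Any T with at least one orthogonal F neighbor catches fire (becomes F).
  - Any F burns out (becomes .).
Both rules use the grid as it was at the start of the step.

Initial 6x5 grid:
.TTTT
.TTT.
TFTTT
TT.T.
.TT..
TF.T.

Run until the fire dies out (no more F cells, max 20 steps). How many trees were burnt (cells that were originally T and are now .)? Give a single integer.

Answer: 17

Derivation:
Step 1: +6 fires, +2 burnt (F count now 6)
Step 2: +5 fires, +6 burnt (F count now 5)
Step 3: +4 fires, +5 burnt (F count now 4)
Step 4: +1 fires, +4 burnt (F count now 1)
Step 5: +1 fires, +1 burnt (F count now 1)
Step 6: +0 fires, +1 burnt (F count now 0)
Fire out after step 6
Initially T: 18, now '.': 29
Total burnt (originally-T cells now '.'): 17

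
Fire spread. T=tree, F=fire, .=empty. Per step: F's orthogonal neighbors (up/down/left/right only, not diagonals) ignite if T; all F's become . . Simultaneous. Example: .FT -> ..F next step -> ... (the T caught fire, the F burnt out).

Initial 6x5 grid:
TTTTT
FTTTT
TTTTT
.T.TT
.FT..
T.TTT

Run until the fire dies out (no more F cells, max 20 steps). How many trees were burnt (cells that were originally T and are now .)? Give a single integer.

Step 1: +5 fires, +2 burnt (F count now 5)
Step 2: +4 fires, +5 burnt (F count now 4)
Step 3: +4 fires, +4 burnt (F count now 4)
Step 4: +4 fires, +4 burnt (F count now 4)
Step 5: +3 fires, +4 burnt (F count now 3)
Step 6: +1 fires, +3 burnt (F count now 1)
Step 7: +0 fires, +1 burnt (F count now 0)
Fire out after step 7
Initially T: 22, now '.': 29
Total burnt (originally-T cells now '.'): 21

Answer: 21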